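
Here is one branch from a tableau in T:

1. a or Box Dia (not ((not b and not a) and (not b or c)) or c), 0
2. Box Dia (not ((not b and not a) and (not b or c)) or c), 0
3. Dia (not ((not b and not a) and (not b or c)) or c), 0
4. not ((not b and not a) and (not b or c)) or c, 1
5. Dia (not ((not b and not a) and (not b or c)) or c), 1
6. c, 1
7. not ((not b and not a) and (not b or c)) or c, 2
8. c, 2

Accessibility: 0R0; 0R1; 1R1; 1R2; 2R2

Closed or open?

There is no literal clash: for every atom and world, at most one sign appears.

Open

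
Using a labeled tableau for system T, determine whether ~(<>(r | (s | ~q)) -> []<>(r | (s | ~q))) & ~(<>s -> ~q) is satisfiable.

Satisfiable

1. ~(<>(r | (s | ~q)) -> []<>(r | (s | ~q))) & ~(<>s -> ~q), 0
2. ~(<>(r | (s | ~q)) -> []<>(r | (s | ~q))), 0
3. ~(<>s -> ~q), 0
4. <>(r | (s | ~q)), 0
5. ~[]<>(r | (s | ~q)), 0
6. <>s, 0
7. q, 0
8. r | (s | ~q), 1
9. s | ~q, 1
10. ~q, 1
11. ~<>(r | (s | ~q)), 2
12. ~(r | (s | ~q)), 2
13. ~r, 2
14. ~(s | ~q), 2
15. ~s, 2
16. q, 2
17. s, 3
Accessibility: 0R0, 0R1, 0R2, 0R3, 1R1, 2R2, 3R3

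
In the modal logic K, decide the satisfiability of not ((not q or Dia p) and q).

Satisfiable

1. not ((not q or Dia p) and q), 0
2. not q, 0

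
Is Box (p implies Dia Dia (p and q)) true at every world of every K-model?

Tableau for the negation not Box (p implies Dia Dia (p and q)):
1. not Box (p implies Dia Dia (p and q)), 0
2. not (p implies Dia Dia (p and q)), 1   [neg-Box-rule on 1: fresh world 1, 0R1]
3. p, 1   [neg-implies-rule on 2]
4. not Dia Dia (p and q), 1   [neg-implies-rule on 2]
Accessibility: 0R1
The negation has an open branch (countermodel exists).

No, not valid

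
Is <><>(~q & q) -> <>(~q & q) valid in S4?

Tableau for the negation ~(<><>(~q & q) -> <>(~q & q)):
1. ~(<><>(~q & q) -> <>(~q & q)), 0
2. <><>(~q & q), 0   [~->-rule on 1]
3. ~<>(~q & q), 0   [~->-rule on 1]
4. ~(~q & q), 0   [~<>-rule on 3 via 0R0]
5. ~q, 0   [~&-rule on 4 (branches; this branch)]
6. <>(~q & q), 1   [<>-rule on 2: fresh world 1, 0R1]
7. ~(~q & q), 1   [~<>-rule on 3 via 0R1]
8. ~q, 1   [~&-rule on 7 (branches; this branch)]
9. ~q & q, 2   [<>-rule on 6: fresh world 2, 1R2]
10. ~q, 2   [&-rule on 9]
11. q, 2   [&-rule on 9]
Accessibility: 0R0, 0R1, 0R2, 1R1, 1R2, 2R2
Branch closes: q and ~q both at 2.
All branches of the negation close; one closing branch shown above.

Yes, valid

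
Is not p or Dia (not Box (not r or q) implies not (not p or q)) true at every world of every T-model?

Tableau for the negation not (not p or Dia (not Box (not r or q) implies not (not p or q))):
1. not (not p or Dia (not Box (not r or q) implies not (not p or q))), u
2. p, u   [neg-or-rule on 1]
3. not Dia (not Box (not r or q) implies not (not p or q)), u   [neg-or-rule on 1]
4. not (not Box (not r or q) implies not (not p or q)), u   [neg-Dia-rule on 3 via uRu]
5. not Box (not r or q), u   [neg-implies-rule on 4]
6. not p or q, u   [neg-implies-rule on 4]
7. q, u   [or-rule on 6 (branches; this branch)]
8. not (not r or q), v   [neg-Box-rule on 5: fresh world v, uRv]
9. r, v   [neg-or-rule on 8]
10. not q, v   [neg-or-rule on 8]
11. not (not Box (not r or q) implies not (not p or q)), v   [neg-Dia-rule on 3 via uRv]
12. not Box (not r or q), v   [neg-implies-rule on 11]
13. not p or q, v   [neg-implies-rule on 11]
14. not p, v   [or-rule on 13 (branches; this branch)]
15. not (not r or q), w   [neg-Box-rule on 12: fresh world w, vRw]
16. r, w   [neg-or-rule on 15]
17. not q, w   [neg-or-rule on 15]
Accessibility: uRu, uRv, vRv, vRw, wRw
The negation has an open branch (countermodel exists).

Not valid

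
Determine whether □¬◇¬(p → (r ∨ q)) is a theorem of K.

No, not valid

Tableau for the negation ¬□¬◇¬(p → (r ∨ q)):
1. ¬□¬◇¬(p → (r ∨ q)), u
2. ◇¬(p → (r ∨ q)), v
3. ¬(p → (r ∨ q)), w
4. p, w
5. ¬(r ∨ q), w
6. ¬r, w
7. ¬q, w
Accessibility: uRv, vRw
The negation has an open branch (countermodel exists).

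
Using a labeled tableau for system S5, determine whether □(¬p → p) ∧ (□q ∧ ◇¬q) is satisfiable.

Unsatisfiable

1. □(¬p → p) ∧ (□q ∧ ◇¬q), w0
2. □(¬p → p), w0   [∧-rule on 1]
3. □q ∧ ◇¬q, w0   [∧-rule on 1]
4. □q, w0   [∧-rule on 3]
5. ◇¬q, w0   [∧-rule on 3]
6. ¬p → p, w0   [□-rule on 2 via w0Rw0]
7. q, w0   [□-rule on 4 via w0Rw0]
8. p, w0   [→-rule on 6 (branches; this branch)]
9. ¬q, w1   [◇-rule on 5: fresh world w1, w0Rw1]
10. ¬p → p, w1   [□-rule on 2 via w0Rw1]
11. q, w1   [□-rule on 4 via w0Rw1]
Accessibility: w0Rw0, w0Rw1, w1Rw0, w1Rw1
Branch closes: q and ¬q both at w1.
(One branch shown.) All branches close.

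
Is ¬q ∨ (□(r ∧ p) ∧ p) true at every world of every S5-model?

Tableau for the negation ¬(¬q ∨ (□(r ∧ p) ∧ p)):
1. ¬(¬q ∨ (□(r ∧ p) ∧ p)), w0
2. q, w0
3. ¬(□(r ∧ p) ∧ p), w0
4. ¬p, w0
Accessibility: w0Rw0
The negation has an open branch (countermodel exists).

Invalid (countermodel exists)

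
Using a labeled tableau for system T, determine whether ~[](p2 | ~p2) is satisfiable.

1. ~[](p2 | ~p2), u
2. ~(p2 | ~p2), v
3. ~p2, v
4. p2, v
Accessibility: uRu, uRv, vRv
Branch closes: p2 and ~p2 both at v.
All branches of the tableau close; one closing branch shown above.

Unsatisfiable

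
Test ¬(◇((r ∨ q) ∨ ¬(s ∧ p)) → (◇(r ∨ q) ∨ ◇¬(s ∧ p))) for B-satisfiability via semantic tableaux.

No, unsatisfiable

1. ¬(◇((r ∨ q) ∨ ¬(s ∧ p)) → (◇(r ∨ q) ∨ ◇¬(s ∧ p))), u
2. ◇((r ∨ q) ∨ ¬(s ∧ p)), u
3. ¬(◇(r ∨ q) ∨ ◇¬(s ∧ p)), u
4. ¬◇(r ∨ q), u
5. ¬◇¬(s ∧ p), u
6. ¬(r ∨ q), u
7. ¬r, u
8. ¬q, u
9. s ∧ p, u
10. s, u
11. p, u
12. (r ∨ q) ∨ ¬(s ∧ p), v
13. ¬(r ∨ q), v
14. ¬r, v
15. ¬q, v
16. s ∧ p, v
17. s, v
18. p, v
19. ¬(s ∧ p), v
20. ¬p, v
Accessibility: uRu, uRv, vRu, vRv
Branch closes: p and ¬p both at v.
All branches of the tableau close; one closing branch shown above.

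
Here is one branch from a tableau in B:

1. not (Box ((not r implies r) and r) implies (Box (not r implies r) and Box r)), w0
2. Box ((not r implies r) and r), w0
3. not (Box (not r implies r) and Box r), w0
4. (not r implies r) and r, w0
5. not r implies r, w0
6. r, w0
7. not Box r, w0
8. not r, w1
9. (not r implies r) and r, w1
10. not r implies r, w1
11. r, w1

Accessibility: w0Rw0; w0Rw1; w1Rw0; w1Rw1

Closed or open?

Closed

Both r and not r appear at w1.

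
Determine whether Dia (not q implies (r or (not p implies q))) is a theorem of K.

Tableau for the negation not Dia (not q implies (r or (not p implies q))):
1. not Dia (not q implies (r or (not p implies q))), u
The negation has an open branch (countermodel exists).

Invalid (countermodel exists)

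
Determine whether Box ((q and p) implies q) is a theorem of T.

Tableau for the negation not Box ((q and p) implies q):
1. not Box ((q and p) implies q), w0
2. not ((q and p) implies q), w1   [neg-Box-rule on 1: fresh world w1, w0Rw1]
3. q and p, w1   [neg-implies-rule on 2]
4. not q, w1   [neg-implies-rule on 2]
5. q, w1   [and-rule on 3]
6. p, w1   [and-rule on 3]
Accessibility: w0Rw0, w0Rw1, w1Rw1
Branch closes: q and not q both at w1.
Every branch of the negation's tableau closes; the branch above is one of them.

Yes, valid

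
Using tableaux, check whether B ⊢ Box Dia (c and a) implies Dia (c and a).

Tableau for the negation not (Box Dia (c and a) implies Dia (c and a)):
1. not (Box Dia (c and a) implies Dia (c and a)), 0
2. Box Dia (c and a), 0   [neg-implies-rule on 1]
3. not Dia (c and a), 0   [neg-implies-rule on 1]
4. Dia (c and a), 0   [Box-rule on 2 via 0R0]
5. not (c and a), 0   [neg-Dia-rule on 3 via 0R0]
6. not a, 0   [neg-and-rule on 5 (branches; this branch)]
7. c and a, 1   [Dia-rule on 4: fresh world 1, 0R1]
8. c, 1   [and-rule on 7]
9. a, 1   [and-rule on 7]
10. Dia (c and a), 1   [Box-rule on 2 via 0R1]
11. not (c and a), 1   [neg-Dia-rule on 3 via 0R1]
12. not a, 1   [neg-and-rule on 11 (branches; this branch)]
Accessibility: 0R0, 0R1, 1R0, 1R1
Branch closes: a and not a both at 1.
Every branch of the negation's tableau closes; the branch above is one of them.

Yes, valid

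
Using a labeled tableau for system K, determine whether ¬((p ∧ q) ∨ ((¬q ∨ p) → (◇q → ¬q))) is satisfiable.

No, unsatisfiable

1. ¬((p ∧ q) ∨ ((¬q ∨ p) → (◇q → ¬q))), u
2. ¬(p ∧ q), u
3. ¬((¬q ∨ p) → (◇q → ¬q)), u
4. ¬q ∨ p, u
5. ¬(◇q → ¬q), u
6. ◇q, u
7. q, u
8. ¬p, u
9. p, u
Branch closes: p and ¬p both at u.
All branches of the tableau close; one closing branch shown above.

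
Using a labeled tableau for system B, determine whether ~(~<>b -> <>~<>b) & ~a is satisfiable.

No, unsatisfiable

1. ~(~<>b -> <>~<>b) & ~a, 0
2. ~(~<>b -> <>~<>b), 0   [&-rule on 1]
3. ~a, 0   [&-rule on 1]
4. ~<>b, 0   [~->-rule on 2]
5. ~<>~<>b, 0   [~->-rule on 2]
6. ~b, 0   [~<>-rule on 4 via 0R0]
7. <>b, 0   [~<>-rule on 5 via 0R0]
8. b, 1   [<>-rule on 7: fresh world 1, 0R1]
9. ~b, 1   [~<>-rule on 4 via 0R1]
Accessibility: 0R0, 0R1, 1R0, 1R1
Branch closes: b and ~b both at 1.
All branches of the tableau close; one closing branch shown above.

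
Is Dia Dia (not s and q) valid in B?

Tableau for the negation not Dia Dia (not s and q):
1. not Dia Dia (not s and q), u
2. not Dia (not s and q), u
3. not (not s and q), u
4. not q, u
Accessibility: uRu
The negation has an open branch (countermodel exists).

Invalid (countermodel exists)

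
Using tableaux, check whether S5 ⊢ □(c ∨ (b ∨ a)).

No, not valid

Tableau for the negation ¬□(c ∨ (b ∨ a)):
1. ¬□(c ∨ (b ∨ a)), w0
2. ¬(c ∨ (b ∨ a)), w1   [¬□-rule on 1: fresh world w1, w0Rw1]
3. ¬c, w1   [¬∨-rule on 2]
4. ¬(b ∨ a), w1   [¬∨-rule on 2]
5. ¬b, w1   [¬∨-rule on 4]
6. ¬a, w1   [¬∨-rule on 4]
Accessibility: w0Rw0, w0Rw1, w1Rw0, w1Rw1
The negation has an open branch (countermodel exists).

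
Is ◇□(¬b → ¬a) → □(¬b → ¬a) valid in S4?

Not valid

Tableau for the negation ¬(◇□(¬b → ¬a) → □(¬b → ¬a)):
1. ¬(◇□(¬b → ¬a) → □(¬b → ¬a)), 0
2. ◇□(¬b → ¬a), 0
3. ¬□(¬b → ¬a), 0
4. □(¬b → ¬a), 1
5. ¬b → ¬a, 1
6. ¬a, 1
7. ¬(¬b → ¬a), 2
8. ¬b, 2
9. a, 2
Accessibility: 0R0, 0R1, 0R2, 1R1, 2R2
The negation has an open branch (countermodel exists).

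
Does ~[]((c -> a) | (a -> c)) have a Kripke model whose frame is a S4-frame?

Unsatisfiable (every branch closes)

1. ~[]((c -> a) | (a -> c)), 0
2. ~((c -> a) | (a -> c)), 1   [~[]-rule on 1: fresh world 1, 0R1]
3. ~(c -> a), 1   [~|-rule on 2]
4. ~(a -> c), 1   [~|-rule on 2]
5. c, 1   [~->-rule on 3]
6. ~a, 1   [~->-rule on 3]
7. a, 1   [~->-rule on 4]
8. ~c, 1   [~->-rule on 4]
Accessibility: 0R0, 0R1, 1R1
Branch closes: a and ~a both at 1.
(One branch shown.) All branches close.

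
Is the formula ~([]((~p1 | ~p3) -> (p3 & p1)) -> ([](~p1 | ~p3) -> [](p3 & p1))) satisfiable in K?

1. ~([]((~p1 | ~p3) -> (p3 & p1)) -> ([](~p1 | ~p3) -> [](p3 & p1))), w0
2. []((~p1 | ~p3) -> (p3 & p1)), w0   [~->-rule on 1]
3. ~([](~p1 | ~p3) -> [](p3 & p1)), w0   [~->-rule on 1]
4. [](~p1 | ~p3), w0   [~->-rule on 3]
5. ~[](p3 & p1), w0   [~->-rule on 3]
6. ~(p3 & p1), w1   [~[]-rule on 5: fresh world w1, w0Rw1]
7. (~p1 | ~p3) -> (p3 & p1), w1   [[]-rule on 2 via w0Rw1]
8. ~p1 | ~p3, w1   [[]-rule on 4 via w0Rw1]
9. ~p1, w1   [~&-rule on 6 (branches; this branch)]
10. p3 & p1, w1   [->-rule on 7 (branches; this branch)]
11. p3, w1   [&-rule on 10]
12. p1, w1   [&-rule on 10]
Accessibility: w0Rw1
Branch closes: p1 and ~p1 both at w1.
Every branch closes; the branch above is one of them.

Unsatisfiable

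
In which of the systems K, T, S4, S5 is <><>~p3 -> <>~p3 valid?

S4-tableau for the negation ~(<><>~p3 -> <>~p3):
1. ~(<><>~p3 -> <>~p3), 0
2. <><>~p3, 0
3. ~<>~p3, 0
4. p3, 0
5. <>~p3, 1
6. p3, 1
7. ~p3, 2
8. p3, 2
Accessibility: 0R0, 0R1, 0R2, 1R1, 1R2, 2R2
Branch closes: p3 and ~p3 both at 2.
Every branch closes (one shown): valid in S4, hence also in S5 (every theorem of S4 is a theorem of S5).
T-tableau for the negation ~(<><>~p3 -> <>~p3):
1. ~(<><>~p3 -> <>~p3), 0
2. <><>~p3, 0
3. ~<>~p3, 0
4. p3, 0
5. <>~p3, 1
6. p3, 1
7. ~p3, 2
Accessibility: 0R0, 0R1, 1R1, 1R2, 2R2
Complete open branch: countermodel on a T-frame, so not valid in T, nor in K (the same frame is also a K-frame).

S4, S5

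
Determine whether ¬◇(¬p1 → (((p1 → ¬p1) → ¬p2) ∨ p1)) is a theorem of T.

Tableau for the negation ◇(¬p1 → (((p1 → ¬p1) → ¬p2) ∨ p1)):
1. ◇(¬p1 → (((p1 → ¬p1) → ¬p2) ∨ p1)), w0
2. ¬p1 → (((p1 → ¬p1) → ¬p2) ∨ p1), w1
3. ((p1 → ¬p1) → ¬p2) ∨ p1, w1
4. p1, w1
Accessibility: w0Rw0, w0Rw1, w1Rw1
The negation has an open branch (countermodel exists).

Not valid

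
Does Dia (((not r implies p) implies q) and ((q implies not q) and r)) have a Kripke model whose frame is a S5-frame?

1. Dia (((not r implies p) implies q) and ((q implies not q) and r)), u
2. ((not r implies p) implies q) and ((q implies not q) and r), v
3. (not r implies p) implies q, v
4. (q implies not q) and r, v
5. q implies not q, v
6. r, v
7. q, v
8. not q, v
Accessibility: uRu, uRv, vRu, vRv
Branch closes: q and not q both at v.
All branches of the tableau close; one closing branch shown above.

Unsatisfiable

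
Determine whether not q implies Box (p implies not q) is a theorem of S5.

Tableau for the negation not (not q implies Box (p implies not q)):
1. not (not q implies Box (p implies not q)), w0
2. not q, w0   [neg-implies-rule on 1]
3. not Box (p implies not q), w0   [neg-implies-rule on 1]
4. not (p implies not q), w1   [neg-Box-rule on 3: fresh world w1, w0Rw1]
5. p, w1   [neg-implies-rule on 4]
6. q, w1   [neg-implies-rule on 4]
Accessibility: w0Rw0, w0Rw1, w1Rw0, w1Rw1
The negation has an open branch (countermodel exists).

Not valid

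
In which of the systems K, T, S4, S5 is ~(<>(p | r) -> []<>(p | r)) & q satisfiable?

S4-tableau for the formula:
1. ~(<>(p | r) -> []<>(p | r)) & q, w0
2. ~(<>(p | r) -> []<>(p | r)), w0
3. q, w0
4. <>(p | r), w0
5. ~[]<>(p | r), w0
6. p | r, w1
7. r, w1
8. ~<>(p | r), w2
9. ~(p | r), w2
10. ~p, w2
11. ~r, w2
Accessibility: w0Rw0, w0Rw1, w0Rw2, w1Rw1, w2Rw2
Complete open branch: satisfiable in S4, hence also in K, T (this S4-model is also a K-model and a T-model).
S5-tableau for the formula:
1. ~(<>(p | r) -> []<>(p | r)) & q, w0
2. ~(<>(p | r) -> []<>(p | r)), w0
3. q, w0
4. <>(p | r), w0
5. ~[]<>(p | r), w0
6. p | r, w1
7. r, w1
8. ~<>(p | r), w2
9. ~(p | r), w0
10. ~p, w0
11. ~r, w0
12. ~(p | r), w1
13. ~p, w1
14. ~r, w1
Accessibility: w0Rw0, w0Rw1, w0Rw2, w1Rw0, w1Rw1, w1Rw2, w2Rw0, w2Rw1, w2Rw2
Branch closes: r and ~r both at w1.
Every branch closes (one shown): unsatisfiable in S5.

K, T, S4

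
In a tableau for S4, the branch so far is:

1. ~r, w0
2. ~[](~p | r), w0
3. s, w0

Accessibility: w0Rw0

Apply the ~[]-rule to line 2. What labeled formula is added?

a fresh world w1 with w0Rw1, and ~(~p | r) at w1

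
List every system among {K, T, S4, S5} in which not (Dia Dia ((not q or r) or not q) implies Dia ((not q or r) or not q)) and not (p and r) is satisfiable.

T-tableau for the formula:
1. not (Dia Dia ((not q or r) or not q) implies Dia ((not q or r) or not q)) and not (p and r), 0
2. not (Dia Dia ((not q or r) or not q) implies Dia ((not q or r) or not q)), 0
3. not (p and r), 0
4. Dia Dia ((not q or r) or not q), 0
5. not Dia ((not q or r) or not q), 0
6. not ((not q or r) or not q), 0
7. not (not q or r), 0
8. q, 0
9. not r, 0
10. Dia ((not q or r) or not q), 1
11. not ((not q or r) or not q), 1
12. not (not q or r), 1
13. q, 1
14. not r, 1
15. (not q or r) or not q, 2
16. not q, 2
Accessibility: 0R0, 0R1, 1R1, 1R2, 2R2
Complete open branch: satisfiable in T, hence also in K (this T-model is also a K-model).
S4-tableau for the formula:
1. not (Dia Dia ((not q or r) or not q) implies Dia ((not q or r) or not q)) and not (p and r), 0
2. not (Dia Dia ((not q or r) or not q) implies Dia ((not q or r) or not q)), 0
3. not (p and r), 0
4. Dia Dia ((not q or r) or not q), 0
5. not Dia ((not q or r) or not q), 0
6. not ((not q or r) or not q), 0
7. not (not q or r), 0
8. q, 0
9. not r, 0
10. Dia ((not q or r) or not q), 1
11. not ((not q or r) or not q), 1
12. not (not q or r), 1
13. q, 1
14. not r, 1
15. (not q or r) or not q, 2
16. not ((not q or r) or not q), 2
17. not (not q or r), 2
18. q, 2
19. not r, 2
20. not q or r, 2
21. r, 2
Accessibility: 0R0, 0R1, 0R2, 1R1, 1R2, 2R2
Branch closes: r and not r both at 2.
Every branch closes (one shown): unsatisfiable in S4, hence also in S5 (every S5-frame is an S4-frame).

K, T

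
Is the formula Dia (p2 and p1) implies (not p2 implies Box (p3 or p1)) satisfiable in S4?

Satisfiable

1. Dia (p2 and p1) implies (not p2 implies Box (p3 or p1)), w0
2. not p2 implies Box (p3 or p1), w0   [implies-rule on 1 (branches; this branch)]
3. Box (p3 or p1), w0   [implies-rule on 2 (branches; this branch)]
4. p3 or p1, w0   [Box-rule on 3 via w0Rw0]
5. p1, w0   [or-rule on 4 (branches; this branch)]
Accessibility: w0Rw0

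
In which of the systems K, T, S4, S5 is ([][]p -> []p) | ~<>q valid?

T, S4, S5

T-tableau for the negation ~(([][]p -> []p) | ~<>q):
1. ~(([][]p -> []p) | ~<>q), 0
2. ~([][]p -> []p), 0
3. <>q, 0
4. [][]p, 0
5. ~[]p, 0
6. []p, 0
7. p, 0
8. q, 1
9. []p, 1
10. p, 1
11. ~p, 2
12. []p, 2
13. p, 2
Accessibility: 0R0, 0R1, 0R2, 1R1, 2R2
Branch closes: p and ~p both at 2.
Every branch closes (one shown): valid in T, hence also in S4, S5 (every theorem of T is a theorem of S4 and S5).
K-tableau for the negation ~(([][]p -> []p) | ~<>q):
1. ~(([][]p -> []p) | ~<>q), 0
2. ~([][]p -> []p), 0
3. <>q, 0
4. [][]p, 0
5. ~[]p, 0
6. q, 1
7. []p, 1
8. ~p, 2
9. []p, 2
Accessibility: 0R1, 0R2
Complete open branch: countermodel on a K-frame, so not valid in K.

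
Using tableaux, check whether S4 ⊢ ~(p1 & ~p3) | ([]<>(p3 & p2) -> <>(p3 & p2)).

Tableau for the negation ~(~(p1 & ~p3) | ([]<>(p3 & p2) -> <>(p3 & p2))):
1. ~(~(p1 & ~p3) | ([]<>(p3 & p2) -> <>(p3 & p2))), w0
2. p1 & ~p3, w0   [~|-rule on 1]
3. ~([]<>(p3 & p2) -> <>(p3 & p2)), w0   [~|-rule on 1]
4. p1, w0   [&-rule on 2]
5. ~p3, w0   [&-rule on 2]
6. []<>(p3 & p2), w0   [~->-rule on 3]
7. ~<>(p3 & p2), w0   [~->-rule on 3]
8. <>(p3 & p2), w0   [[]-rule on 6 via w0Rw0]
9. ~(p3 & p2), w0   [~<>-rule on 7 via w0Rw0]
10. ~p2, w0   [~&-rule on 9 (branches; this branch)]
11. p3 & p2, w1   [<>-rule on 8: fresh world w1, w0Rw1]
12. p3, w1   [&-rule on 11]
13. p2, w1   [&-rule on 11]
14. <>(p3 & p2), w1   [[]-rule on 6 via w0Rw1]
15. ~(p3 & p2), w1   [~<>-rule on 7 via w0Rw1]
16. ~p2, w1   [~&-rule on 15 (branches; this branch)]
Accessibility: w0Rw0, w0Rw1, w1Rw1
Branch closes: p2 and ~p2 both at w1.
All branches of the negation close; one closing branch shown above.

Yes, valid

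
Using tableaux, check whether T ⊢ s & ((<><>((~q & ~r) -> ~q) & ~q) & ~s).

Not valid

Tableau for the negation ~(s & ((<><>((~q & ~r) -> ~q) & ~q) & ~s)):
1. ~(s & ((<><>((~q & ~r) -> ~q) & ~q) & ~s)), w0
2. ~((<><>((~q & ~r) -> ~q) & ~q) & ~s), w0
3. s, w0
Accessibility: w0Rw0
The negation has an open branch (countermodel exists).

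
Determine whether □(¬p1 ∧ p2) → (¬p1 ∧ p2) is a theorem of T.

Yes, valid

Tableau for the negation ¬(□(¬p1 ∧ p2) → (¬p1 ∧ p2)):
1. ¬(□(¬p1 ∧ p2) → (¬p1 ∧ p2)), w0
2. □(¬p1 ∧ p2), w0
3. ¬(¬p1 ∧ p2), w0
4. ¬p1 ∧ p2, w0
5. ¬p1, w0
6. p2, w0
7. ¬p2, w0
Accessibility: w0Rw0
Branch closes: p2 and ¬p2 both at w0.
All branches of the negation close; one closing branch shown above.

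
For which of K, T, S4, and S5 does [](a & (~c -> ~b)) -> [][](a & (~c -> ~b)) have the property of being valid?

S4, S5

S4-tableau for the negation ~([](a & (~c -> ~b)) -> [][](a & (~c -> ~b))):
1. ~([](a & (~c -> ~b)) -> [][](a & (~c -> ~b))), 0
2. [](a & (~c -> ~b)), 0   [~->-rule on 1]
3. ~[][](a & (~c -> ~b)), 0   [~->-rule on 1]
4. a & (~c -> ~b), 0   [[]-rule on 2 via 0R0]
5. a, 0   [&-rule on 4]
6. ~c -> ~b, 0   [&-rule on 4]
7. ~b, 0   [->-rule on 6 (branches; this branch)]
8. ~[](a & (~c -> ~b)), 1   [~[]-rule on 3: fresh world 1, 0R1]
9. a & (~c -> ~b), 1   [[]-rule on 2 via 0R1]
10. a, 1   [&-rule on 9]
11. ~c -> ~b, 1   [&-rule on 9]
12. ~b, 1   [->-rule on 11 (branches; this branch)]
13. ~(a & (~c -> ~b)), 2   [~[]-rule on 8: fresh world 2, 1R2]
14. a & (~c -> ~b), 2   [[]-rule on 2 via 0R2]
15. a, 2   [&-rule on 14]
16. ~c -> ~b, 2   [&-rule on 14]
17. ~(~c -> ~b), 2   [~&-rule on 13 (branches; this branch)]
18. ~c, 2   [~->-rule on 17]
19. b, 2   [~->-rule on 17]
20. ~b, 2   [->-rule on 16 (branches; this branch)]
Accessibility: 0R0, 0R1, 0R2, 1R1, 1R2, 2R2
Branch closes: b and ~b both at 2.
Every branch closes (one shown): valid in S4, hence also in S5 (every theorem of S4 is a theorem of S5).
T-tableau for the negation ~([](a & (~c -> ~b)) -> [][](a & (~c -> ~b))):
1. ~([](a & (~c -> ~b)) -> [][](a & (~c -> ~b))), 0
2. [](a & (~c -> ~b)), 0   [~->-rule on 1]
3. ~[][](a & (~c -> ~b)), 0   [~->-rule on 1]
4. a & (~c -> ~b), 0   [[]-rule on 2 via 0R0]
5. a, 0   [&-rule on 4]
6. ~c -> ~b, 0   [&-rule on 4]
7. ~b, 0   [->-rule on 6 (branches; this branch)]
8. ~[](a & (~c -> ~b)), 1   [~[]-rule on 3: fresh world 1, 0R1]
9. a & (~c -> ~b), 1   [[]-rule on 2 via 0R1]
10. a, 1   [&-rule on 9]
11. ~c -> ~b, 1   [&-rule on 9]
12. ~b, 1   [->-rule on 11 (branches; this branch)]
13. ~(a & (~c -> ~b)), 2   [~[]-rule on 8: fresh world 2, 1R2]
14. ~(~c -> ~b), 2   [~&-rule on 13 (branches; this branch)]
15. ~c, 2   [~->-rule on 14]
16. b, 2   [~->-rule on 14]
Accessibility: 0R0, 0R1, 1R1, 1R2, 2R2
Complete open branch: countermodel on a T-frame, so not valid in T, nor in K (the same frame is also a K-frame).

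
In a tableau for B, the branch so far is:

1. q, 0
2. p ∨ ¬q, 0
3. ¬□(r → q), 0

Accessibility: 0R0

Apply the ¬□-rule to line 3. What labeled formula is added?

a fresh world 1 with 0R1, and ¬(r → q) at 1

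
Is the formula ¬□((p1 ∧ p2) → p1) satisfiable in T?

Unsatisfiable (every branch closes)

1. ¬□((p1 ∧ p2) → p1), w0
2. ¬((p1 ∧ p2) → p1), w1   [¬□-rule on 1: fresh world w1, w0Rw1]
3. p1 ∧ p2, w1   [¬→-rule on 2]
4. ¬p1, w1   [¬→-rule on 2]
5. p1, w1   [∧-rule on 3]
6. p2, w1   [∧-rule on 3]
Accessibility: w0Rw0, w0Rw1, w1Rw1
Branch closes: p1 and ¬p1 both at w1.
All branches of the tableau close; one closing branch shown above.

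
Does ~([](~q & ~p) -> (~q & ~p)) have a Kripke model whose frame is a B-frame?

1. ~([](~q & ~p) -> (~q & ~p)), u
2. [](~q & ~p), u   [~->-rule on 1]
3. ~(~q & ~p), u   [~->-rule on 1]
4. ~q & ~p, u   [[]-rule on 2 via uRu]
5. ~q, u   [&-rule on 4]
6. ~p, u   [&-rule on 4]
7. p, u   [~&-rule on 3 (branches; this branch)]
Accessibility: uRu
Branch closes: p and ~p both at u.
All branches of the tableau close; one closing branch shown above.

Unsatisfiable (every branch closes)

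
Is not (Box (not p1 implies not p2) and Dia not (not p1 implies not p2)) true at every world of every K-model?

Tableau for the negation Box (not p1 implies not p2) and Dia not (not p1 implies not p2):
1. Box (not p1 implies not p2) and Dia not (not p1 implies not p2), w0
2. Box (not p1 implies not p2), w0   [and-rule on 1]
3. Dia not (not p1 implies not p2), w0   [and-rule on 1]
4. not (not p1 implies not p2), w1   [Dia-rule on 3: fresh world w1, w0Rw1]
5. not p1, w1   [neg-implies-rule on 4]
6. p2, w1   [neg-implies-rule on 4]
7. not p1 implies not p2, w1   [Box-rule on 2 via w0Rw1]
8. not p2, w1   [implies-rule on 7 (branches; this branch)]
Accessibility: w0Rw1
Branch closes: p2 and not p2 both at w1.
All branches of the negation close; one closing branch shown above.

Yes, valid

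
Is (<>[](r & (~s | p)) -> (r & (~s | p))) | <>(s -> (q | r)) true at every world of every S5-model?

Valid

Tableau for the negation ~((<>[](r & (~s | p)) -> (r & (~s | p))) | <>(s -> (q | r))):
1. ~((<>[](r & (~s | p)) -> (r & (~s | p))) | <>(s -> (q | r))), u
2. ~(<>[](r & (~s | p)) -> (r & (~s | p))), u
3. ~<>(s -> (q | r)), u
4. <>[](r & (~s | p)), u
5. ~(r & (~s | p)), u
6. ~(s -> (q | r)), u
7. s, u
8. ~(q | r), u
9. ~q, u
10. ~r, u
11. ~(~s | p), u
12. ~p, u
13. [](r & (~s | p)), v
14. ~(s -> (q | r)), v
15. s, v
16. ~(q | r), v
17. ~q, v
18. ~r, v
19. r & (~s | p), u
20. r, u
21. ~s | p, u
Accessibility: uRu, uRv, vRu, vRv
Branch closes: r and ~r both at u.
All branches of the negation close; one closing branch shown above.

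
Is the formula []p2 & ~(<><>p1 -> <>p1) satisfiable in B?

1. []p2 & ~(<><>p1 -> <>p1), 0
2. []p2, 0   [&-rule on 1]
3. ~(<><>p1 -> <>p1), 0   [&-rule on 1]
4. <><>p1, 0   [~->-rule on 3]
5. ~<>p1, 0   [~->-rule on 3]
6. p2, 0   [[]-rule on 2 via 0R0]
7. ~p1, 0   [~<>-rule on 5 via 0R0]
8. <>p1, 1   [<>-rule on 4: fresh world 1, 0R1]
9. p2, 1   [[]-rule on 2 via 0R1]
10. ~p1, 1   [~<>-rule on 5 via 0R1]
11. p1, 2   [<>-rule on 8: fresh world 2, 1R2]
Accessibility: 0R0, 0R1, 1R0, 1R1, 1R2, 2R1, 2R2

Satisfiable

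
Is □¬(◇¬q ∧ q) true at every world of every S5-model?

Tableau for the negation ¬□¬(◇¬q ∧ q):
1. ¬□¬(◇¬q ∧ q), 0
2. ◇¬q ∧ q, 1   [¬□-rule on 1: fresh world 1, 0R1]
3. ◇¬q, 1   [∧-rule on 2]
4. q, 1   [∧-rule on 2]
5. ¬q, 2   [◇-rule on 3: fresh world 2, 1R2]
Accessibility: 0R0, 0R1, 0R2, 1R0, 1R1, 1R2, 2R0, 2R1, 2R2
The negation has an open branch (countermodel exists).

Invalid (countermodel exists)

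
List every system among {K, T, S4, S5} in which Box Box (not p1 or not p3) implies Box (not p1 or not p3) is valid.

K-tableau for the negation not (Box Box (not p1 or not p3) implies Box (not p1 or not p3)):
1. not (Box Box (not p1 or not p3) implies Box (not p1 or not p3)), w0
2. Box Box (not p1 or not p3), w0   [neg-implies-rule on 1]
3. not Box (not p1 or not p3), w0   [neg-implies-rule on 1]
4. not (not p1 or not p3), w1   [neg-Box-rule on 3: fresh world w1, w0Rw1]
5. p1, w1   [neg-or-rule on 4]
6. p3, w1   [neg-or-rule on 4]
7. Box (not p1 or not p3), w1   [Box-rule on 2 via w0Rw1]
Accessibility: w0Rw1
Complete open branch: countermodel on a K-frame, so not valid in K.
T-tableau for the negation not (Box Box (not p1 or not p3) implies Box (not p1 or not p3)):
1. not (Box Box (not p1 or not p3) implies Box (not p1 or not p3)), w0
2. Box Box (not p1 or not p3), w0   [neg-implies-rule on 1]
3. not Box (not p1 or not p3), w0   [neg-implies-rule on 1]
4. Box (not p1 or not p3), w0   [Box-rule on 2 via w0Rw0]
5. not p1 or not p3, w0   [Box-rule on 4 via w0Rw0]
6. not p3, w0   [or-rule on 5 (branches; this branch)]
7. not (not p1 or not p3), w1   [neg-Box-rule on 3: fresh world w1, w0Rw1]
8. p1, w1   [neg-or-rule on 7]
9. p3, w1   [neg-or-rule on 7]
10. Box (not p1 or not p3), w1   [Box-rule on 2 via w0Rw1]
11. not p1 or not p3, w1   [Box-rule on 4 via w0Rw1]
12. not p3, w1   [or-rule on 11 (branches; this branch)]
Accessibility: w0Rw0, w0Rw1, w1Rw1
Branch closes: p3 and not p3 both at w1.
Every branch closes (one shown): valid in T, hence also in S4, S5 (every theorem of T is a theorem of S4 and S5).

T, S4, S5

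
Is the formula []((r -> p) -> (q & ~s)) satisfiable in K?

1. []((r -> p) -> (q & ~s)), 0

Yes, satisfiable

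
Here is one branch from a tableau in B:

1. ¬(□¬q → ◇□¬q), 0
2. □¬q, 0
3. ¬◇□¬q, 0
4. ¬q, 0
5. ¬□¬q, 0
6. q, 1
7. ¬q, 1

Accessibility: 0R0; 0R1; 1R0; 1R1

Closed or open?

Both q and ¬q appear at 1.

Yes, closed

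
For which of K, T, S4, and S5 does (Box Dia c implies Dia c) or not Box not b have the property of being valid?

T, S4, S5

K-tableau for the negation not ((Box Dia c implies Dia c) or not Box not b):
1. not ((Box Dia c implies Dia c) or not Box not b), w0
2. not (Box Dia c implies Dia c), w0   [neg-or-rule on 1]
3. Box not b, w0   [neg-or-rule on 1]
4. Box Dia c, w0   [neg-implies-rule on 2]
5. not Dia c, w0   [neg-implies-rule on 2]
Complete open branch: countermodel on a K-frame, so not valid in K.
T-tableau for the negation not ((Box Dia c implies Dia c) or not Box not b):
1. not ((Box Dia c implies Dia c) or not Box not b), w0
2. not (Box Dia c implies Dia c), w0   [neg-or-rule on 1]
3. Box not b, w0   [neg-or-rule on 1]
4. Box Dia c, w0   [neg-implies-rule on 2]
5. not Dia c, w0   [neg-implies-rule on 2]
6. not b, w0   [Box-rule on 3 via w0Rw0]
7. Dia c, w0   [Box-rule on 4 via w0Rw0]
8. not c, w0   [neg-Dia-rule on 5 via w0Rw0]
9. c, w1   [Dia-rule on 7: fresh world w1, w0Rw1]
10. not b, w1   [Box-rule on 3 via w0Rw1]
11. Dia c, w1   [Box-rule on 4 via w0Rw1]
12. not c, w1   [neg-Dia-rule on 5 via w0Rw1]
Accessibility: w0Rw0, w0Rw1, w1Rw1
Branch closes: c and not c both at w1.
Every branch closes (one shown): valid in T, hence also in S4, S5 (every theorem of T is a theorem of S4 and S5).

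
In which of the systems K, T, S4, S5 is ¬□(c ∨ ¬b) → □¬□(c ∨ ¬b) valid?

S5-tableau for the negation ¬(¬□(c ∨ ¬b) → □¬□(c ∨ ¬b)):
1. ¬(¬□(c ∨ ¬b) → □¬□(c ∨ ¬b)), 0
2. ¬□(c ∨ ¬b), 0   [¬→-rule on 1]
3. ¬□¬□(c ∨ ¬b), 0   [¬→-rule on 1]
4. ¬(c ∨ ¬b), 1   [¬□-rule on 2: fresh world 1, 0R1]
5. ¬c, 1   [¬∨-rule on 4]
6. b, 1   [¬∨-rule on 4]
7. □(c ∨ ¬b), 2   [¬□-rule on 3: fresh world 2, 0R2]
8. c ∨ ¬b, 0   [□-rule on 7 via 2R0]
9. c ∨ ¬b, 1   [□-rule on 7 via 2R1]
10. c ∨ ¬b, 2   [□-rule on 7 via 2R2]
11. ¬b, 0   [∨-rule on 8 (branches; this branch)]
12. ¬b, 1   [∨-rule on 9 (branches; this branch)]
Accessibility: 0R0, 0R1, 0R2, 1R0, 1R1, 1R2, 2R0, 2R1, 2R2
Branch closes: b and ¬b both at 1.
Every branch closes (one shown): valid in S5.
S4-tableau for the negation ¬(¬□(c ∨ ¬b) → □¬□(c ∨ ¬b)):
1. ¬(¬□(c ∨ ¬b) → □¬□(c ∨ ¬b)), 0
2. ¬□(c ∨ ¬b), 0   [¬→-rule on 1]
3. ¬□¬□(c ∨ ¬b), 0   [¬→-rule on 1]
4. ¬(c ∨ ¬b), 1   [¬□-rule on 2: fresh world 1, 0R1]
5. ¬c, 1   [¬∨-rule on 4]
6. b, 1   [¬∨-rule on 4]
7. □(c ∨ ¬b), 2   [¬□-rule on 3: fresh world 2, 0R2]
8. c ∨ ¬b, 2   [□-rule on 7 via 2R2]
9. ¬b, 2   [∨-rule on 8 (branches; this branch)]
Accessibility: 0R0, 0R1, 0R2, 1R1, 2R2
Complete open branch: countermodel on an S4-frame, so not valid in S4, nor in K, T (the same frame is also a K-frame and a T-frame).

S5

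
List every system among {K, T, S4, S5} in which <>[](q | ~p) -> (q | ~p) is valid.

S5

S4-tableau for the negation ~(<>[](q | ~p) -> (q | ~p)):
1. ~(<>[](q | ~p) -> (q | ~p)), u
2. <>[](q | ~p), u
3. ~(q | ~p), u
4. ~q, u
5. p, u
6. [](q | ~p), v
7. q | ~p, v
8. ~p, v
Accessibility: uRu, uRv, vRv
Complete open branch: countermodel on an S4-frame, so not valid in S4, nor in K, T (the same frame is also a K-frame and a T-frame).
S5-tableau for the negation ~(<>[](q | ~p) -> (q | ~p)):
1. ~(<>[](q | ~p) -> (q | ~p)), u
2. <>[](q | ~p), u
3. ~(q | ~p), u
4. ~q, u
5. p, u
6. [](q | ~p), v
7. q | ~p, u
8. q | ~p, v
9. ~p, u
Accessibility: uRu, uRv, vRu, vRv
Branch closes: p and ~p both at u.
Every branch closes (one shown): valid in S5.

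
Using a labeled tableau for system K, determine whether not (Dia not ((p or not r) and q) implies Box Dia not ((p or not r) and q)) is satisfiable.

1. not (Dia not ((p or not r) and q) implies Box Dia not ((p or not r) and q)), w0
2. Dia not ((p or not r) and q), w0
3. not Box Dia not ((p or not r) and q), w0
4. not ((p or not r) and q), w1
5. not q, w1
6. not Dia not ((p or not r) and q), w2
Accessibility: w0Rw1, w0Rw2

Satisfiable (open branch found)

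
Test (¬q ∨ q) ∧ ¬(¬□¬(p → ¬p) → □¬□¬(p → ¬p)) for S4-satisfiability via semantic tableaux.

1. (¬q ∨ q) ∧ ¬(¬□¬(p → ¬p) → □¬□¬(p → ¬p)), w0
2. ¬q ∨ q, w0
3. ¬(¬□¬(p → ¬p) → □¬□¬(p → ¬p)), w0
4. ¬□¬(p → ¬p), w0
5. ¬□¬□¬(p → ¬p), w0
6. q, w0
7. p → ¬p, w1
8. ¬p, w1
9. □¬(p → ¬p), w2
10. ¬(p → ¬p), w2
11. p, w2
Accessibility: w0Rw0, w0Rw1, w0Rw2, w1Rw1, w2Rw2

Satisfiable (open branch found)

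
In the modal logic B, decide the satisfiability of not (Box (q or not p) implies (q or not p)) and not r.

1. not (Box (q or not p) implies (q or not p)) and not r, u
2. not (Box (q or not p) implies (q or not p)), u
3. not r, u
4. Box (q or not p), u
5. not (q or not p), u
6. not q, u
7. p, u
8. q or not p, u
9. not p, u
Accessibility: uRu
Branch closes: p and not p both at u.
All branches of the tableau close; one closing branch shown above.

Unsatisfiable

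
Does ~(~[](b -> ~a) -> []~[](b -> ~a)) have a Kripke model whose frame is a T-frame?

1. ~(~[](b -> ~a) -> []~[](b -> ~a)), 0
2. ~[](b -> ~a), 0
3. ~[]~[](b -> ~a), 0
4. ~(b -> ~a), 1
5. b, 1
6. a, 1
7. [](b -> ~a), 2
8. b -> ~a, 2
9. ~a, 2
Accessibility: 0R0, 0R1, 0R2, 1R1, 2R2

Satisfiable (open branch found)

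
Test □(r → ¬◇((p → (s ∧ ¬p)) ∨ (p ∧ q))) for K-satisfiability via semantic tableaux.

Yes, satisfiable

1. □(r → ¬◇((p → (s ∧ ¬p)) ∨ (p ∧ q))), w0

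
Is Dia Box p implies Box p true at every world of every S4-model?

No, not valid

Tableau for the negation not (Dia Box p implies Box p):
1. not (Dia Box p implies Box p), u
2. Dia Box p, u   [neg-implies-rule on 1]
3. not Box p, u   [neg-implies-rule on 1]
4. Box p, v   [Dia-rule on 2: fresh world v, uRv]
5. p, v   [Box-rule on 4 via vRv]
6. not p, w   [neg-Box-rule on 3: fresh world w, uRw]
Accessibility: uRu, uRv, uRw, vRv, wRw
The negation has an open branch (countermodel exists).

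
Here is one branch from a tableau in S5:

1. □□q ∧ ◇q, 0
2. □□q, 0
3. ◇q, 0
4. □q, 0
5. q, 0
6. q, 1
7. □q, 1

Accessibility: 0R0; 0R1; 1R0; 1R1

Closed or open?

There is no literal clash: for every atom and world, at most one sign appears.

Not closed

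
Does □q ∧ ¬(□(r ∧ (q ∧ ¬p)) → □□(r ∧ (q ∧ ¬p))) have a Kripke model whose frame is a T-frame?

Satisfiable (open branch found)

1. □q ∧ ¬(□(r ∧ (q ∧ ¬p)) → □□(r ∧ (q ∧ ¬p))), 0
2. □q, 0   [∧-rule on 1]
3. ¬(□(r ∧ (q ∧ ¬p)) → □□(r ∧ (q ∧ ¬p))), 0   [∧-rule on 1]
4. □(r ∧ (q ∧ ¬p)), 0   [¬→-rule on 3]
5. ¬□□(r ∧ (q ∧ ¬p)), 0   [¬→-rule on 3]
6. q, 0   [□-rule on 2 via 0R0]
7. r ∧ (q ∧ ¬p), 0   [□-rule on 4 via 0R0]
8. r, 0   [∧-rule on 7]
9. q ∧ ¬p, 0   [∧-rule on 7]
10. ¬p, 0   [∧-rule on 9]
11. ¬□(r ∧ (q ∧ ¬p)), 1   [¬□-rule on 5: fresh world 1, 0R1]
12. q, 1   [□-rule on 2 via 0R1]
13. r ∧ (q ∧ ¬p), 1   [□-rule on 4 via 0R1]
14. r, 1   [∧-rule on 13]
15. q ∧ ¬p, 1   [∧-rule on 13]
16. ¬p, 1   [∧-rule on 15]
17. ¬(r ∧ (q ∧ ¬p)), 2   [¬□-rule on 11: fresh world 2, 1R2]
18. ¬(q ∧ ¬p), 2   [¬∧-rule on 17 (branches; this branch)]
19. p, 2   [¬∧-rule on 18 (branches; this branch)]
Accessibility: 0R0, 0R1, 1R1, 1R2, 2R2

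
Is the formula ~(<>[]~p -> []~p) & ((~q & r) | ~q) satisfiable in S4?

1. ~(<>[]~p -> []~p) & ((~q & r) | ~q), 0
2. ~(<>[]~p -> []~p), 0
3. (~q & r) | ~q, 0
4. <>[]~p, 0
5. ~[]~p, 0
6. ~q, 0
7. []~p, 1
8. ~p, 1
9. p, 2
Accessibility: 0R0, 0R1, 0R2, 1R1, 2R2

Satisfiable (open branch found)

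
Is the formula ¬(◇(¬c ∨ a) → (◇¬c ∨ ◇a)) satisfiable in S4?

Unsatisfiable

1. ¬(◇(¬c ∨ a) → (◇¬c ∨ ◇a)), w0
2. ◇(¬c ∨ a), w0
3. ¬(◇¬c ∨ ◇a), w0
4. ¬◇¬c, w0
5. ¬◇a, w0
6. c, w0
7. ¬a, w0
8. ¬c ∨ a, w1
9. c, w1
10. ¬a, w1
11. a, w1
Accessibility: w0Rw0, w0Rw1, w1Rw1
Branch closes: a and ¬a both at w1.
(One branch shown.) All branches close.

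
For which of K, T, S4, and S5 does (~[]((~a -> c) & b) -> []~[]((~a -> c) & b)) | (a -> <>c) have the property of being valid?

S5-tableau for the negation ~((~[]((~a -> c) & b) -> []~[]((~a -> c) & b)) | (a -> <>c)):
1. ~((~[]((~a -> c) & b) -> []~[]((~a -> c) & b)) | (a -> <>c)), u
2. ~(~[]((~a -> c) & b) -> []~[]((~a -> c) & b)), u
3. ~(a -> <>c), u
4. ~[]((~a -> c) & b), u
5. ~[]~[]((~a -> c) & b), u
6. a, u
7. ~<>c, u
8. ~c, u
9. ~((~a -> c) & b), v
10. ~c, v
11. ~(~a -> c), v
12. ~a, v
13. []((~a -> c) & b), w
14. ~c, w
15. (~a -> c) & b, u
16. ~a -> c, u
17. b, u
18. (~a -> c) & b, v
19. ~a -> c, v
20. b, v
21. (~a -> c) & b, w
22. ~a -> c, w
23. b, w
24. c, v
Accessibility: uRu, uRv, uRw, vRu, vRv, vRw, wRu, wRv, wRw
Branch closes: c and ~c both at v.
Every branch closes (one shown): valid in S5.
S4-tableau for the negation ~((~[]((~a -> c) & b) -> []~[]((~a -> c) & b)) | (a -> <>c)):
1. ~((~[]((~a -> c) & b) -> []~[]((~a -> c) & b)) | (a -> <>c)), u
2. ~(~[]((~a -> c) & b) -> []~[]((~a -> c) & b)), u
3. ~(a -> <>c), u
4. ~[]((~a -> c) & b), u
5. ~[]~[]((~a -> c) & b), u
6. a, u
7. ~<>c, u
8. ~c, u
9. ~((~a -> c) & b), v
10. ~c, v
11. ~b, v
12. []((~a -> c) & b), w
13. ~c, w
14. (~a -> c) & b, w
15. ~a -> c, w
16. b, w
17. a, w
Accessibility: uRu, uRv, uRw, vRv, wRw
Complete open branch: countermodel on an S4-frame, so not valid in S4, nor in K, T (the same frame is also a K-frame and a T-frame).

S5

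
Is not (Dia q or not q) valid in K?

Tableau for the negation Dia q or not q:
1. Dia q or not q, w0
2. not q, w0   [or-rule on 1 (branches; this branch)]
The negation has an open branch (countermodel exists).

Invalid (countermodel exists)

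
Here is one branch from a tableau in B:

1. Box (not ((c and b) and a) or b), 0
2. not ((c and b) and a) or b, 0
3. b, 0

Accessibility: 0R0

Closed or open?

No world carries both an atom and its negation.

Open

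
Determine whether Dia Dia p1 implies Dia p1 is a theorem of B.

No, not valid

Tableau for the negation not (Dia Dia p1 implies Dia p1):
1. not (Dia Dia p1 implies Dia p1), w0
2. Dia Dia p1, w0
3. not Dia p1, w0
4. not p1, w0
5. Dia p1, w1
6. not p1, w1
7. p1, w2
Accessibility: w0Rw0, w0Rw1, w1Rw0, w1Rw1, w1Rw2, w2Rw1, w2Rw2
The negation has an open branch (countermodel exists).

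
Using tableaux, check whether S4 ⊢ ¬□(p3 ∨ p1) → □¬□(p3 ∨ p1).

Not valid

Tableau for the negation ¬(¬□(p3 ∨ p1) → □¬□(p3 ∨ p1)):
1. ¬(¬□(p3 ∨ p1) → □¬□(p3 ∨ p1)), w0
2. ¬□(p3 ∨ p1), w0   [¬→-rule on 1]
3. ¬□¬□(p3 ∨ p1), w0   [¬→-rule on 1]
4. ¬(p3 ∨ p1), w1   [¬□-rule on 2: fresh world w1, w0Rw1]
5. ¬p3, w1   [¬∨-rule on 4]
6. ¬p1, w1   [¬∨-rule on 4]
7. □(p3 ∨ p1), w2   [¬□-rule on 3: fresh world w2, w0Rw2]
8. p3 ∨ p1, w2   [□-rule on 7 via w2Rw2]
9. p1, w2   [∨-rule on 8 (branches; this branch)]
Accessibility: w0Rw0, w0Rw1, w0Rw2, w1Rw1, w2Rw2
The negation has an open branch (countermodel exists).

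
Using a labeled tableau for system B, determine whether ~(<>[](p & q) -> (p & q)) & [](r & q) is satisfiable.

Unsatisfiable (every branch closes)

1. ~(<>[](p & q) -> (p & q)) & [](r & q), u
2. ~(<>[](p & q) -> (p & q)), u
3. [](r & q), u
4. <>[](p & q), u
5. ~(p & q), u
6. r & q, u
7. r, u
8. q, u
9. ~p, u
10. [](p & q), v
11. r & q, v
12. r, v
13. q, v
14. p & q, u
15. p, u
Accessibility: uRu, uRv, vRu, vRv
Branch closes: p and ~p both at u.
Every branch closes; the branch above is one of them.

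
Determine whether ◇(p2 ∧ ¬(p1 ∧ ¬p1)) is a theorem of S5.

No, not valid

Tableau for the negation ¬◇(p2 ∧ ¬(p1 ∧ ¬p1)):
1. ¬◇(p2 ∧ ¬(p1 ∧ ¬p1)), 0
2. ¬(p2 ∧ ¬(p1 ∧ ¬p1)), 0   [¬◇-rule on 1 via 0R0]
3. ¬p2, 0   [¬∧-rule on 2 (branches; this branch)]
Accessibility: 0R0
The negation has an open branch (countermodel exists).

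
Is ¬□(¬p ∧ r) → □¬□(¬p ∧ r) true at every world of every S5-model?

Valid

Tableau for the negation ¬(¬□(¬p ∧ r) → □¬□(¬p ∧ r)):
1. ¬(¬□(¬p ∧ r) → □¬□(¬p ∧ r)), 0
2. ¬□(¬p ∧ r), 0
3. ¬□¬□(¬p ∧ r), 0
4. ¬(¬p ∧ r), 1
5. ¬r, 1
6. □(¬p ∧ r), 2
7. ¬p ∧ r, 0
8. ¬p, 0
9. r, 0
10. ¬p ∧ r, 1
11. ¬p, 1
12. r, 1
Accessibility: 0R0, 0R1, 0R2, 1R0, 1R1, 1R2, 2R0, 2R1, 2R2
Branch closes: r and ¬r both at 1.
All branches of the negation close; one closing branch shown above.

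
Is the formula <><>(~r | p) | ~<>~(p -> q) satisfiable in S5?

Yes, satisfiable

1. <><>(~r | p) | ~<>~(p -> q), w0
2. ~<>~(p -> q), w0   [|-rule on 1 (branches; this branch)]
3. p -> q, w0   [~<>-rule on 2 via w0Rw0]
4. q, w0   [->-rule on 3 (branches; this branch)]
Accessibility: w0Rw0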